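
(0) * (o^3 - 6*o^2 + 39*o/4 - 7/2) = 0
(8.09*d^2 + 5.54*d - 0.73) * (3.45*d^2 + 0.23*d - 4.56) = 27.9105*d^4 + 20.9737*d^3 - 38.1347*d^2 - 25.4303*d + 3.3288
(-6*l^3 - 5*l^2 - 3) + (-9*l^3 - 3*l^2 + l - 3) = -15*l^3 - 8*l^2 + l - 6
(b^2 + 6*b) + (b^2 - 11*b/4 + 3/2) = 2*b^2 + 13*b/4 + 3/2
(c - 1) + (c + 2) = 2*c + 1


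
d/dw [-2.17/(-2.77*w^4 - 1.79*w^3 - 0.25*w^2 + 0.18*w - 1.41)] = (-24.0436*w^3 - 11.6529*w^2 - 1.085*w + 0.3906)/(2.77*w^4 + 1.79*w^3 + 0.25*w^2 - 0.18*w + 1.41)^2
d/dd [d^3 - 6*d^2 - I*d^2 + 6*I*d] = 3*d^2 - 12*d - 2*I*d + 6*I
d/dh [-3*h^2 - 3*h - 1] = -6*h - 3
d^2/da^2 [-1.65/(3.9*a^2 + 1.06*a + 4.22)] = (50.193*a^2 + 13.6422*a - 1.65*(7.8*a + 1.06)*(15.6*a + 2.12) + 54.3114)/(3.9*a^2 + 1.06*a + 4.22)^3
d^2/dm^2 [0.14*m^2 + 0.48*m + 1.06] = 0.280000000000000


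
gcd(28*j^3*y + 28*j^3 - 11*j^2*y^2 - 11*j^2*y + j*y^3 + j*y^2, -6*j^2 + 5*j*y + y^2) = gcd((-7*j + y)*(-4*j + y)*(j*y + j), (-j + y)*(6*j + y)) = 1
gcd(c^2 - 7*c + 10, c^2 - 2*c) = c - 2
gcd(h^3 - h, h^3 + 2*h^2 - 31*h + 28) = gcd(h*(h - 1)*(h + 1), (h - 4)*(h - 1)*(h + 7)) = h - 1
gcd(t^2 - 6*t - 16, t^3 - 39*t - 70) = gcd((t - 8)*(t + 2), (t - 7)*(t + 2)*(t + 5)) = t + 2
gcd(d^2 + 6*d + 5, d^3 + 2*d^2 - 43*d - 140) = d + 5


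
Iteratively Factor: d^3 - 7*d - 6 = (d - 3)*(d^2 + 3*d + 2) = (d - 3)*(d + 1)*(d + 2)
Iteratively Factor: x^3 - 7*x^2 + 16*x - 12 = (x - 3)*(x^2 - 4*x + 4) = (x - 3)*(x - 2)*(x - 2)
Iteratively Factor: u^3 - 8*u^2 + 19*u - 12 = (u - 1)*(u^2 - 7*u + 12) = (u - 3)*(u - 1)*(u - 4)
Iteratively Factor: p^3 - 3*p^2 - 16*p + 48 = (p - 4)*(p^2 + p - 12) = (p - 4)*(p + 4)*(p - 3)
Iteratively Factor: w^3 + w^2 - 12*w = (w + 4)*(w^2 - 3*w) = (w - 3)*(w + 4)*(w)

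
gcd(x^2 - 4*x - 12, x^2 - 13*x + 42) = x - 6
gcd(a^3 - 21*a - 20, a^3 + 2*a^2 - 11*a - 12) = a^2 + 5*a + 4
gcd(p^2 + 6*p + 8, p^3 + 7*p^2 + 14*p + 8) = p^2 + 6*p + 8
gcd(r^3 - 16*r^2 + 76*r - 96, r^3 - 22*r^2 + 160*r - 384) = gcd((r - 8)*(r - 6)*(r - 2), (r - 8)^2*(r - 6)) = r^2 - 14*r + 48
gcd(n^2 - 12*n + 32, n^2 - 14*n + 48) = n - 8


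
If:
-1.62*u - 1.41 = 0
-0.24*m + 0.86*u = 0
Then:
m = -3.12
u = -0.87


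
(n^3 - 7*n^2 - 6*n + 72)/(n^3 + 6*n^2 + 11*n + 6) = (n^2 - 10*n + 24)/(n^2 + 3*n + 2)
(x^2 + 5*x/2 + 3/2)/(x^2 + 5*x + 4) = (x + 3/2)/(x + 4)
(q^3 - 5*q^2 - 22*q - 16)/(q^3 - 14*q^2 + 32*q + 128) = (q + 1)/(q - 8)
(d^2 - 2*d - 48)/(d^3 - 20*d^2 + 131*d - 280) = (d + 6)/(d^2 - 12*d + 35)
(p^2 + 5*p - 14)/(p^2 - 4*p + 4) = (p + 7)/(p - 2)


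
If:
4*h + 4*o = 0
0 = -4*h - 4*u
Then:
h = -u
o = u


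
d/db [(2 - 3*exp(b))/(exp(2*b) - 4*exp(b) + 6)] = (3*exp(2*b) - 4*exp(b) - 10)*exp(b)/(exp(4*b) - 8*exp(3*b) + 28*exp(2*b) - 48*exp(b) + 36)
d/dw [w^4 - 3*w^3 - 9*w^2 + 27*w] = 4*w^3 - 9*w^2 - 18*w + 27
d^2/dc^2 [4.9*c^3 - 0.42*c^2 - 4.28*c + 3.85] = 29.4*c - 0.84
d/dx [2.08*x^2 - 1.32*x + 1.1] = 4.16*x - 1.32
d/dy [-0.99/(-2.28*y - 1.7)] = -2.2572/(2.28*y + 1.7)^2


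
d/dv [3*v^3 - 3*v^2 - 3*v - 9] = 9*v^2 - 6*v - 3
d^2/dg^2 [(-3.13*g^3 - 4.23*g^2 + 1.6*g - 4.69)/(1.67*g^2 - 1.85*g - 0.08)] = (1.4210854715202e-14*g^5 - 7.105427357601e-15*g^4 - 39.473876*g^3 - 84.649854*g^2 + 88.100898*g - 33.883962)/(4.657463*g^6 - 15.478395*g^5 + 16.477389*g^4 - 4.848665*g^3 - 0.789336*g^2 - 0.03552*g - 0.000512)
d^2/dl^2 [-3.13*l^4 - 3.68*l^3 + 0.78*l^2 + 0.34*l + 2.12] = -37.56*l^2 - 22.08*l + 1.56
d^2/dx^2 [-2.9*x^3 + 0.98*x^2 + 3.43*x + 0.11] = 1.96 - 17.4*x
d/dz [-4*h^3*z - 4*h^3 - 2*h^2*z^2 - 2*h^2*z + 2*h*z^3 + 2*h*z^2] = 2*h*(-2*h^2 - 2*h*z - h + 3*z^2 + 2*z)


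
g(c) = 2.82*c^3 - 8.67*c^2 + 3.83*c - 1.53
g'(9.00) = 533.03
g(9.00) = 1386.45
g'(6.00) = 204.35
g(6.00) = 318.45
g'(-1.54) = 50.60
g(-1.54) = -38.29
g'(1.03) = -5.05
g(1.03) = -3.70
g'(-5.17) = 319.60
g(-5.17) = -642.76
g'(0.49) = -2.64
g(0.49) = -1.40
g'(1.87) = 0.99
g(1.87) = -6.25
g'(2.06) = 4.01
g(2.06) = -5.78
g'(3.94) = 66.84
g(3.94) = 51.45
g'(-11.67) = 1358.35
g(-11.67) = -5708.88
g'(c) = 8.46*c^2 - 17.34*c + 3.83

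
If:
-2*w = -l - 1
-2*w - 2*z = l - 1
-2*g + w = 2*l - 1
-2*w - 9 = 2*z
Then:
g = -27/4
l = 10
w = 11/2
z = -10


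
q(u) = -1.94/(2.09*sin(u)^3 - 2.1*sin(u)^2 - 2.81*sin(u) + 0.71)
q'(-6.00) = -173.79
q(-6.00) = 10.02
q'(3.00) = 81.75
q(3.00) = -6.99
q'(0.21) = -2403.81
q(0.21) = -37.38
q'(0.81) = -1.29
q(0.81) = 1.19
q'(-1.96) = -231.74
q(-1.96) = 13.56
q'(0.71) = -2.06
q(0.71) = 1.35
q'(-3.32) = 260.50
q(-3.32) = -12.37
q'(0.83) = -1.18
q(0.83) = 1.16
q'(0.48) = -8.53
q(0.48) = 2.34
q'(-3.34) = 787.47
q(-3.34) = -21.43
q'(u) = -1.94*(-6.27*sin(u)^2*cos(u) + 4.2*sin(u)*cos(u) + 2.81*cos(u))/(2.09*sin(u)^3 - 2.1*sin(u)^2 - 2.81*sin(u) + 0.71)^2 = (12.1638*sin(u)^2 - 8.148*sin(u) - 5.4514)*cos(u)/(2.09*sin(u)^3 - 2.1*sin(u)^2 - 2.81*sin(u) + 0.71)^2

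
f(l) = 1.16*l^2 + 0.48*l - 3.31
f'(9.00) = 21.36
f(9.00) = 94.97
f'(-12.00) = -27.36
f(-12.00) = 157.97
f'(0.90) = 2.57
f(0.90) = -1.94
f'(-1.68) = -3.42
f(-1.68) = -0.84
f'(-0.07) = 0.32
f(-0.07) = -3.34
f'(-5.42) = -12.09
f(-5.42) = 28.17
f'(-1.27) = -2.47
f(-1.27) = -2.05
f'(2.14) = 5.44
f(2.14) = 3.03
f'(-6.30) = -14.14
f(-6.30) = 39.71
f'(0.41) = 1.43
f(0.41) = -2.92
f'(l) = 2.32*l + 0.48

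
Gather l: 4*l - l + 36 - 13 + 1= 3*l + 24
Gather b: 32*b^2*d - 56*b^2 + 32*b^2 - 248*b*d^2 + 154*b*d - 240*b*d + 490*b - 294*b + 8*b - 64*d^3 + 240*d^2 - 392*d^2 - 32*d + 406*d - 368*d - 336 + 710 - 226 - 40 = b^2*(32*d - 24) + b*(-248*d^2 - 86*d + 204) - 64*d^3 - 152*d^2 + 6*d + 108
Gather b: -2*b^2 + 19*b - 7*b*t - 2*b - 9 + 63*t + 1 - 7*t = -2*b^2 + b*(17 - 7*t) + 56*t - 8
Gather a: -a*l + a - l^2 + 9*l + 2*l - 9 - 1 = a*(1 - l) - l^2 + 11*l - 10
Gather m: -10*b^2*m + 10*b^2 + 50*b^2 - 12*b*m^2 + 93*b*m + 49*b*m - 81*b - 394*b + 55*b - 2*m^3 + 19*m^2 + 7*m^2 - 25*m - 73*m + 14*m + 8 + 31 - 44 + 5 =60*b^2 - 420*b - 2*m^3 + m^2*(26 - 12*b) + m*(-10*b^2 + 142*b - 84)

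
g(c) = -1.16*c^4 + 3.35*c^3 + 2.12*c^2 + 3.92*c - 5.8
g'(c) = -4.64*c^3 + 10.05*c^2 + 4.24*c + 3.92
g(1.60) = 12.02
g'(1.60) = 17.43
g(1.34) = 7.58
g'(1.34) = 16.48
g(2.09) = 20.10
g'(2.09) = 14.32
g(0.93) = 1.51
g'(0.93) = 12.82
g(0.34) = -4.11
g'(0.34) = 6.34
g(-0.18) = -6.46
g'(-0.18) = 3.51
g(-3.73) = -389.31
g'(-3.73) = 368.72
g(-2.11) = -59.10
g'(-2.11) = 83.31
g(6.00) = -685.72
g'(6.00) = -611.08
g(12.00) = -17918.44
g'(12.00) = -6515.92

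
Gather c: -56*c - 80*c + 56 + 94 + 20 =170 - 136*c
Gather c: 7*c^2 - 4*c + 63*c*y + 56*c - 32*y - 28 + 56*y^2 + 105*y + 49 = 7*c^2 + c*(63*y + 52) + 56*y^2 + 73*y + 21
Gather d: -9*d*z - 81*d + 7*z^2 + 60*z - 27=d*(-9*z - 81) + 7*z^2 + 60*z - 27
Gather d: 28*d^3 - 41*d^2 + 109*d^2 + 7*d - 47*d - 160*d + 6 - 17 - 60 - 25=28*d^3 + 68*d^2 - 200*d - 96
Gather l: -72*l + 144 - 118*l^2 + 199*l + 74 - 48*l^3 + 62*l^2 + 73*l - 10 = -48*l^3 - 56*l^2 + 200*l + 208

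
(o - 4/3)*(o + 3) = o^2 + 5*o/3 - 4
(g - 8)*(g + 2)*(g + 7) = g^3 + g^2 - 58*g - 112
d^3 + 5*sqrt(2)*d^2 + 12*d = d*(d + 2*sqrt(2))*(d + 3*sqrt(2))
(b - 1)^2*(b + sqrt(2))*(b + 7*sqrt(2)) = b^4 - 2*b^3 + 8*sqrt(2)*b^3 - 16*sqrt(2)*b^2 + 15*b^2 - 28*b + 8*sqrt(2)*b + 14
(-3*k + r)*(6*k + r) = -18*k^2 + 3*k*r + r^2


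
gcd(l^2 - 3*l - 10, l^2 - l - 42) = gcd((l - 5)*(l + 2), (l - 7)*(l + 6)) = 1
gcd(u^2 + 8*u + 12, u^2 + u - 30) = u + 6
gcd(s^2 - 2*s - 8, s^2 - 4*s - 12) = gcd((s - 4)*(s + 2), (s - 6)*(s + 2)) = s + 2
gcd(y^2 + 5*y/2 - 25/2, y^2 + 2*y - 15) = y + 5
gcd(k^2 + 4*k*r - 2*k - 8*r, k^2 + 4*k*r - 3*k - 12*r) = k + 4*r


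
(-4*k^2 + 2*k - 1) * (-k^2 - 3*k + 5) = 4*k^4 + 10*k^3 - 25*k^2 + 13*k - 5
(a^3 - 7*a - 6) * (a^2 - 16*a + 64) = a^5 - 16*a^4 + 57*a^3 + 106*a^2 - 352*a - 384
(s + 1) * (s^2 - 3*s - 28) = s^3 - 2*s^2 - 31*s - 28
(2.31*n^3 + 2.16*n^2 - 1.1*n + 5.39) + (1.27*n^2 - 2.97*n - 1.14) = 2.31*n^3 + 3.43*n^2 - 4.07*n + 4.25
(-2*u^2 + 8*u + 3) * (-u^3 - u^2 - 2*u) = 2*u^5 - 6*u^4 - 7*u^3 - 19*u^2 - 6*u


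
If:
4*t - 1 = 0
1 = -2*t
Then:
No Solution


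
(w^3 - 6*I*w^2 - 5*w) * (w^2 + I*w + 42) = w^5 - 5*I*w^4 + 43*w^3 - 257*I*w^2 - 210*w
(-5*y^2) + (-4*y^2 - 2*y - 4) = -9*y^2 - 2*y - 4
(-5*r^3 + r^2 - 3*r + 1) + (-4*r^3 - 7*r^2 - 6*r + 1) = -9*r^3 - 6*r^2 - 9*r + 2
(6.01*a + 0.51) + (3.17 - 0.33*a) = 5.68*a + 3.68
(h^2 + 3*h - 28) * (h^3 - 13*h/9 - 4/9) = h^5 + 3*h^4 - 265*h^3/9 - 43*h^2/9 + 352*h/9 + 112/9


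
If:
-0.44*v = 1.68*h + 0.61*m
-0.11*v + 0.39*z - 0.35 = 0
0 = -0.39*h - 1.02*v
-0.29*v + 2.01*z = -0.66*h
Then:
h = -3.26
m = 8.07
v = 1.24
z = 1.25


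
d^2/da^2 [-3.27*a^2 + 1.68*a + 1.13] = -6.54000000000000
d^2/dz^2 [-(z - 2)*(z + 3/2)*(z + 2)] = -6*z - 3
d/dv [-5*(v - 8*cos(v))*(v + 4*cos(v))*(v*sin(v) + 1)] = -5*(v - 8*cos(v))*(v + 4*cos(v))*(v*cos(v) + sin(v)) + 5*(v - 8*cos(v))*(v*sin(v) + 1)*(4*sin(v) - 1) - 5*(v + 4*cos(v))*(v*sin(v) + 1)*(8*sin(v) + 1)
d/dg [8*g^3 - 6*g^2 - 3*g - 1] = 24*g^2 - 12*g - 3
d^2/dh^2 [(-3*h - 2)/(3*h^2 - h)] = 2*(-27*h^3 - 54*h^2 + 18*h - 2)/(h^3*(27*h^3 - 27*h^2 + 9*h - 1))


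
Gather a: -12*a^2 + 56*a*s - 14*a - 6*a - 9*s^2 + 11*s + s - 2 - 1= -12*a^2 + a*(56*s - 20) - 9*s^2 + 12*s - 3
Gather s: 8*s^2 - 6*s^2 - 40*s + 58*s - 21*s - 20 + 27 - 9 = 2*s^2 - 3*s - 2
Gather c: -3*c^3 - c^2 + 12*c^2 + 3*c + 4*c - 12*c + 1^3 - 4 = -3*c^3 + 11*c^2 - 5*c - 3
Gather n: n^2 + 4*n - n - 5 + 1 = n^2 + 3*n - 4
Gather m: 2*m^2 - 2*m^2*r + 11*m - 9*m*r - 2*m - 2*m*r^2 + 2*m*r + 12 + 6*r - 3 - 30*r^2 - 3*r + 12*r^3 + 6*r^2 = m^2*(2 - 2*r) + m*(-2*r^2 - 7*r + 9) + 12*r^3 - 24*r^2 + 3*r + 9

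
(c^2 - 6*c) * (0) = 0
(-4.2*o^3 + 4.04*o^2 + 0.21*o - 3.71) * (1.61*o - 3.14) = -6.762*o^4 + 19.6924*o^3 - 12.3475*o^2 - 6.6325*o + 11.6494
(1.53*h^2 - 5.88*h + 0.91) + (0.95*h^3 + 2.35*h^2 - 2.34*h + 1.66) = 0.95*h^3 + 3.88*h^2 - 8.22*h + 2.57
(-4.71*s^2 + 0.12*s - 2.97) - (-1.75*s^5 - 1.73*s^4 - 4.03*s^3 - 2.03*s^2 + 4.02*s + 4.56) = 1.75*s^5 + 1.73*s^4 + 4.03*s^3 - 2.68*s^2 - 3.9*s - 7.53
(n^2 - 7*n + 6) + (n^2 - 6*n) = 2*n^2 - 13*n + 6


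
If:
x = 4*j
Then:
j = x/4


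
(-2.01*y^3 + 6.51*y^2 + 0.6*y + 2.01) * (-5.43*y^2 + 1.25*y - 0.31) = 10.9143*y^5 - 37.8618*y^4 + 5.5026*y^3 - 12.1824*y^2 + 2.3265*y - 0.6231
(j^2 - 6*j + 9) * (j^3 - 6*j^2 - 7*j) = j^5 - 12*j^4 + 38*j^3 - 12*j^2 - 63*j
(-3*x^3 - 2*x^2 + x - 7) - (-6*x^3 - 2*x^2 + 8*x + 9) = 3*x^3 - 7*x - 16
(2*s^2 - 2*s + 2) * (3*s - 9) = 6*s^3 - 24*s^2 + 24*s - 18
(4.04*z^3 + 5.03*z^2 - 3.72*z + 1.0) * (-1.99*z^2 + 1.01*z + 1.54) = -8.0396*z^5 - 5.9293*z^4 + 18.7047*z^3 + 1.999*z^2 - 4.7188*z + 1.54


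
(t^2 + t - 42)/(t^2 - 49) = (t - 6)/(t - 7)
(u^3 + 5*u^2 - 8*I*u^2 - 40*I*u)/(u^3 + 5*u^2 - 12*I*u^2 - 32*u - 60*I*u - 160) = u/(u - 4*I)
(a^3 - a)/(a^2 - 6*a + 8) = (a^3 - a)/(a^2 - 6*a + 8)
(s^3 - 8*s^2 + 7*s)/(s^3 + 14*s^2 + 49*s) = (s^2 - 8*s + 7)/(s^2 + 14*s + 49)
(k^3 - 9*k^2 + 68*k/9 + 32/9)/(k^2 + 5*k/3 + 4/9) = (3*k^2 - 28*k + 32)/(3*k + 4)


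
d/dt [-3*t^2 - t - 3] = -6*t - 1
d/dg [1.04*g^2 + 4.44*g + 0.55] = 2.08*g + 4.44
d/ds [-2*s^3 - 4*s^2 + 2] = 2*s*(-3*s - 4)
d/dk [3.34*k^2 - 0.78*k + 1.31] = 6.68*k - 0.78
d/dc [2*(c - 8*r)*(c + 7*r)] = 4*c - 2*r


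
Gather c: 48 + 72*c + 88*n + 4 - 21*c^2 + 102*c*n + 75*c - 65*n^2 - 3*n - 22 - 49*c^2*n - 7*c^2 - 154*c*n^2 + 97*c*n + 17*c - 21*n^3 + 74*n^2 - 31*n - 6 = c^2*(-49*n - 28) + c*(-154*n^2 + 199*n + 164) - 21*n^3 + 9*n^2 + 54*n + 24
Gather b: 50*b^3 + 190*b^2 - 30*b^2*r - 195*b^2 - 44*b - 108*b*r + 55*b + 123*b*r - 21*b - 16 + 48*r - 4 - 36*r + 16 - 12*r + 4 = 50*b^3 + b^2*(-30*r - 5) + b*(15*r - 10)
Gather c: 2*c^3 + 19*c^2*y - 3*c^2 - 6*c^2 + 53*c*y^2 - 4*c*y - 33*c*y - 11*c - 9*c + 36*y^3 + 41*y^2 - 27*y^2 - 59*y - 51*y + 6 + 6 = 2*c^3 + c^2*(19*y - 9) + c*(53*y^2 - 37*y - 20) + 36*y^3 + 14*y^2 - 110*y + 12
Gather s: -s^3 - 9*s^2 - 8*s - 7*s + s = -s^3 - 9*s^2 - 14*s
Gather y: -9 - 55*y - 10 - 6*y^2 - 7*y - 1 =-6*y^2 - 62*y - 20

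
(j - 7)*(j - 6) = j^2 - 13*j + 42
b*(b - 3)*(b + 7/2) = b^3 + b^2/2 - 21*b/2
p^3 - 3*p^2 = p^2*(p - 3)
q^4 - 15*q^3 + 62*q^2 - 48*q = q*(q - 8)*(q - 6)*(q - 1)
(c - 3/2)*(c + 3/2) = c^2 - 9/4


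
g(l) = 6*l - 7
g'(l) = 6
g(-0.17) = -8.02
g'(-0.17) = 6.00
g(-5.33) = -38.98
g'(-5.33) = 6.00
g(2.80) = 9.80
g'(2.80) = 6.00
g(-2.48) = -21.88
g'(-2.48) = 6.00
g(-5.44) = -39.64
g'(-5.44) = 6.00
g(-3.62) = -28.72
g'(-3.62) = 6.00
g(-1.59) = -16.54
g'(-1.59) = 6.00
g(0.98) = -1.12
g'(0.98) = 6.00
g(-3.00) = -25.00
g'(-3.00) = 6.00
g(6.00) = 29.00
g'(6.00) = 6.00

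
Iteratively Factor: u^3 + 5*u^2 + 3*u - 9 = (u + 3)*(u^2 + 2*u - 3) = (u - 1)*(u + 3)*(u + 3)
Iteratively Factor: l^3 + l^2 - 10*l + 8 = (l - 2)*(l^2 + 3*l - 4) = (l - 2)*(l - 1)*(l + 4)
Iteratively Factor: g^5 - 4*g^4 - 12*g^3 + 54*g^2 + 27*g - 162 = (g - 3)*(g^4 - g^3 - 15*g^2 + 9*g + 54) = (g - 3)^2*(g^3 + 2*g^2 - 9*g - 18) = (g - 3)^2*(g + 3)*(g^2 - g - 6) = (g - 3)^3*(g + 3)*(g + 2)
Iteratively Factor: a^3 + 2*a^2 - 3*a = (a + 3)*(a^2 - a) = (a - 1)*(a + 3)*(a)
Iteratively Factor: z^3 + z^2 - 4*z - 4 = (z + 1)*(z^2 - 4) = (z + 1)*(z + 2)*(z - 2)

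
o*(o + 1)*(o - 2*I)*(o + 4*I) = o^4 + o^3 + 2*I*o^3 + 8*o^2 + 2*I*o^2 + 8*o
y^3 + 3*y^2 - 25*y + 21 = (y - 3)*(y - 1)*(y + 7)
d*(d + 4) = d^2 + 4*d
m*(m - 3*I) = m^2 - 3*I*m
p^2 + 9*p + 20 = (p + 4)*(p + 5)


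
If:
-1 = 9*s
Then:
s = -1/9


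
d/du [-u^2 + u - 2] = 1 - 2*u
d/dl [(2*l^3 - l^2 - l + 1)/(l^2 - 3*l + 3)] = 2*l*(l^3 - 6*l^2 + 11*l - 4)/(l^4 - 6*l^3 + 15*l^2 - 18*l + 9)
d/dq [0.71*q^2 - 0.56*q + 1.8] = 1.42*q - 0.56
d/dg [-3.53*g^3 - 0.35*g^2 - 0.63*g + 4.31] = -10.59*g^2 - 0.7*g - 0.63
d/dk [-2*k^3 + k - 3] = 1 - 6*k^2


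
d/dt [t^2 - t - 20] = 2*t - 1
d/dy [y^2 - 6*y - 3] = 2*y - 6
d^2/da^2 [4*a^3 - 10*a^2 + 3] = 24*a - 20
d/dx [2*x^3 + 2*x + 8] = 6*x^2 + 2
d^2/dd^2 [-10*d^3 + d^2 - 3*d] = 2 - 60*d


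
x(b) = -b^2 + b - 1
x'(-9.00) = 19.00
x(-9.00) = -91.00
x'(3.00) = -5.00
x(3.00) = -7.00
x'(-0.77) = 2.54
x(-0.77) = -2.36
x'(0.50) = 0.00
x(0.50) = -0.75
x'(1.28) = -1.56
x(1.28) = -1.36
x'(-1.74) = 4.48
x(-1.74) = -5.77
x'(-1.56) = 4.12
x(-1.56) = -4.99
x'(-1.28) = 3.56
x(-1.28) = -3.92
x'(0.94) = -0.88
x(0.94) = -0.94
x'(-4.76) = 10.52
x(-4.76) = -28.42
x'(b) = 1 - 2*b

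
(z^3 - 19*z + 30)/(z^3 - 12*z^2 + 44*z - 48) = (z^2 + 2*z - 15)/(z^2 - 10*z + 24)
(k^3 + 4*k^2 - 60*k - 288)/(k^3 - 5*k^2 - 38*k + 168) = (k^2 - 2*k - 48)/(k^2 - 11*k + 28)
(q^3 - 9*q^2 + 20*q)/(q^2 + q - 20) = q*(q - 5)/(q + 5)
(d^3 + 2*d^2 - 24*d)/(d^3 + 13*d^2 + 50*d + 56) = d*(d^2 + 2*d - 24)/(d^3 + 13*d^2 + 50*d + 56)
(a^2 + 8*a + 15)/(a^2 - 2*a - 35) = (a + 3)/(a - 7)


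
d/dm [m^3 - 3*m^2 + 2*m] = 3*m^2 - 6*m + 2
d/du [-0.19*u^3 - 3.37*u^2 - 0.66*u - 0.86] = -0.57*u^2 - 6.74*u - 0.66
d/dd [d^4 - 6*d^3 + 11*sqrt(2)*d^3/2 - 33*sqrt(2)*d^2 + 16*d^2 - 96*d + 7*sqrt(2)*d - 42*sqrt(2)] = 4*d^3 - 18*d^2 + 33*sqrt(2)*d^2/2 - 66*sqrt(2)*d + 32*d - 96 + 7*sqrt(2)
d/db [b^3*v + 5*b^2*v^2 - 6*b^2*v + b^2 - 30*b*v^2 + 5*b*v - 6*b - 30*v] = 3*b^2*v + 10*b*v^2 - 12*b*v + 2*b - 30*v^2 + 5*v - 6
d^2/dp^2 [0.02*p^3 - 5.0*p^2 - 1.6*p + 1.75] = 0.12*p - 10.0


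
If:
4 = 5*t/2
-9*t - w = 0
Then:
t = 8/5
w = -72/5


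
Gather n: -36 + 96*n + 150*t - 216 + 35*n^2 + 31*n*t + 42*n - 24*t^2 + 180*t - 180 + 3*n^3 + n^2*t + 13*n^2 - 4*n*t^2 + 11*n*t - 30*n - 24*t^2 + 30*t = 3*n^3 + n^2*(t + 48) + n*(-4*t^2 + 42*t + 108) - 48*t^2 + 360*t - 432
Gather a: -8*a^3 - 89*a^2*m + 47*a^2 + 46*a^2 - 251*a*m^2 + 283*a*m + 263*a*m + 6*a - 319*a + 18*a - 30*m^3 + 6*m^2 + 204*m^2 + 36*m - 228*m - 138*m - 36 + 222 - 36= -8*a^3 + a^2*(93 - 89*m) + a*(-251*m^2 + 546*m - 295) - 30*m^3 + 210*m^2 - 330*m + 150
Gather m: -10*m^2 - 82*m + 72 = -10*m^2 - 82*m + 72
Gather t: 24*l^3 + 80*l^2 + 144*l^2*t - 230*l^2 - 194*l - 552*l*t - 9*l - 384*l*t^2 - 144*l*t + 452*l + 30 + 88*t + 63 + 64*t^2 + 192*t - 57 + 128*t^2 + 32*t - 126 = 24*l^3 - 150*l^2 + 249*l + t^2*(192 - 384*l) + t*(144*l^2 - 696*l + 312) - 90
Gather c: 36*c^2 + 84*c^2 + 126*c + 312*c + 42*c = 120*c^2 + 480*c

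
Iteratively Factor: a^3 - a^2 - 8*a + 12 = (a + 3)*(a^2 - 4*a + 4) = (a - 2)*(a + 3)*(a - 2)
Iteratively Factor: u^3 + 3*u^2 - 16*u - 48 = (u - 4)*(u^2 + 7*u + 12) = (u - 4)*(u + 3)*(u + 4)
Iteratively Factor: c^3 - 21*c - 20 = (c - 5)*(c^2 + 5*c + 4) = (c - 5)*(c + 4)*(c + 1)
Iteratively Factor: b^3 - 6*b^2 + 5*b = (b - 5)*(b^2 - b) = b*(b - 5)*(b - 1)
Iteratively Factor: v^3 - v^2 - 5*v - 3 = (v + 1)*(v^2 - 2*v - 3) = (v + 1)^2*(v - 3)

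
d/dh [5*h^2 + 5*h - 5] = 10*h + 5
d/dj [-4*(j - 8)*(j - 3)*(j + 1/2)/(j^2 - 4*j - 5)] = 2*(-2*j^4 + 16*j^3 - 17*j^2 - 162*j + 89)/(j^4 - 8*j^3 + 6*j^2 + 40*j + 25)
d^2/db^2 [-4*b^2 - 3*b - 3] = -8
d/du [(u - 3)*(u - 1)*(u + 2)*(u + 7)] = 4*u^3 + 15*u^2 - 38*u - 29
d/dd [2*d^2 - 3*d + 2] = 4*d - 3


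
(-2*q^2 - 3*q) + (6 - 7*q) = -2*q^2 - 10*q + 6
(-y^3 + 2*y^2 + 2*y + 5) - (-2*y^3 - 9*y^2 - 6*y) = y^3 + 11*y^2 + 8*y + 5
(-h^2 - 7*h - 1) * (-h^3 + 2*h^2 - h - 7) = h^5 + 5*h^4 - 12*h^3 + 12*h^2 + 50*h + 7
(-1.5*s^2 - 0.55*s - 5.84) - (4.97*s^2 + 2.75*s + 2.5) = -6.47*s^2 - 3.3*s - 8.34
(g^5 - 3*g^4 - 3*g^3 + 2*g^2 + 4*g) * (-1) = -g^5 + 3*g^4 + 3*g^3 - 2*g^2 - 4*g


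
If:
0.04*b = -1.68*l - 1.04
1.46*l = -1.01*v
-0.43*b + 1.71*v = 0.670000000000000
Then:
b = 2.32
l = -0.67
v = 0.97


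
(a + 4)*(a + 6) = a^2 + 10*a + 24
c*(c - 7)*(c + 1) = c^3 - 6*c^2 - 7*c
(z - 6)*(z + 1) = z^2 - 5*z - 6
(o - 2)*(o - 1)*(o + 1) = o^3 - 2*o^2 - o + 2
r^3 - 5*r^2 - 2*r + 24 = (r - 4)*(r - 3)*(r + 2)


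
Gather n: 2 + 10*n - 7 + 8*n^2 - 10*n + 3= 8*n^2 - 2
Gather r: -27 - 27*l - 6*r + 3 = -27*l - 6*r - 24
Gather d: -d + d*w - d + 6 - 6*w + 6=d*(w - 2) - 6*w + 12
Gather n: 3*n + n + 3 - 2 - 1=4*n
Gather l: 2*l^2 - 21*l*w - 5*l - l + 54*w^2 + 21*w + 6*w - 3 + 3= 2*l^2 + l*(-21*w - 6) + 54*w^2 + 27*w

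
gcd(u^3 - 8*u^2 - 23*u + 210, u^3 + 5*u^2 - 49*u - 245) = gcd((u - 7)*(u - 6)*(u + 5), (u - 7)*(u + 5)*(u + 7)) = u^2 - 2*u - 35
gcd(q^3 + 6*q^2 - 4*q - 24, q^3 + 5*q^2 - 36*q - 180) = q + 6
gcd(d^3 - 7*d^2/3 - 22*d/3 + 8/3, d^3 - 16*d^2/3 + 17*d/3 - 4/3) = d^2 - 13*d/3 + 4/3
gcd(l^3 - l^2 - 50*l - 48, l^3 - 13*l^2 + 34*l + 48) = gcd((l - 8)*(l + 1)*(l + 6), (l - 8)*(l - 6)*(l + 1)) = l^2 - 7*l - 8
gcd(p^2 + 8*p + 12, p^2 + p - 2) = p + 2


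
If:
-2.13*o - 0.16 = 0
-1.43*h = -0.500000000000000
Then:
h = 0.35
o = -0.08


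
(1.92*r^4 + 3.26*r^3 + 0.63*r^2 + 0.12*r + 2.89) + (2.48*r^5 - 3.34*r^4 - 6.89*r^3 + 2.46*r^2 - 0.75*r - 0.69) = 2.48*r^5 - 1.42*r^4 - 3.63*r^3 + 3.09*r^2 - 0.63*r + 2.2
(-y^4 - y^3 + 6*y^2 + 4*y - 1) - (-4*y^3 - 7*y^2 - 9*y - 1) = -y^4 + 3*y^3 + 13*y^2 + 13*y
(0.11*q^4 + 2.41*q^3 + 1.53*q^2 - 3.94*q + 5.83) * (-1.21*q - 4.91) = -0.1331*q^5 - 3.4562*q^4 - 13.6844*q^3 - 2.7449*q^2 + 12.2911*q - 28.6253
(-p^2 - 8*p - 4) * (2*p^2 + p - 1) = -2*p^4 - 17*p^3 - 15*p^2 + 4*p + 4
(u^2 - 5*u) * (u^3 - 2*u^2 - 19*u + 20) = u^5 - 7*u^4 - 9*u^3 + 115*u^2 - 100*u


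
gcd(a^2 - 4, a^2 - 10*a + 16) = a - 2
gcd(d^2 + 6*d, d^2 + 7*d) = d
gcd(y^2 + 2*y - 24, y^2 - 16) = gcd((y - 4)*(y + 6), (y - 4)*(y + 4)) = y - 4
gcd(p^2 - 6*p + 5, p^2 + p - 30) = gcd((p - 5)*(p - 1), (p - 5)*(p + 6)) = p - 5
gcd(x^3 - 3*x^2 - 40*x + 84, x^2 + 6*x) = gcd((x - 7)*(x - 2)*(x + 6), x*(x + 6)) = x + 6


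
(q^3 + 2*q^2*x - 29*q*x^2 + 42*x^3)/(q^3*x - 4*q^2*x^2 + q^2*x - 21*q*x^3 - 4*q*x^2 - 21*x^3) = (-q^3 - 2*q^2*x + 29*q*x^2 - 42*x^3)/(x*(-q^3 + 4*q^2*x - q^2 + 21*q*x^2 + 4*q*x + 21*x^2))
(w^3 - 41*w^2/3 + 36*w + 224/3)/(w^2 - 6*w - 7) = (3*w^2 - 20*w - 32)/(3*(w + 1))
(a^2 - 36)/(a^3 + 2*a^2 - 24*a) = (a - 6)/(a*(a - 4))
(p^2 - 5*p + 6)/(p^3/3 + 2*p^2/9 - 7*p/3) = 9*(p^2 - 5*p + 6)/(p*(3*p^2 + 2*p - 21))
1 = 1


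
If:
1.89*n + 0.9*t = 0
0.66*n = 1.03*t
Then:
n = 0.00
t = 0.00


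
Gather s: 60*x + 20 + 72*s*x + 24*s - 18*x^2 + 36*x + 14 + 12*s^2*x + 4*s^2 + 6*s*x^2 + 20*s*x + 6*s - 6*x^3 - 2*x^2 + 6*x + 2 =s^2*(12*x + 4) + s*(6*x^2 + 92*x + 30) - 6*x^3 - 20*x^2 + 102*x + 36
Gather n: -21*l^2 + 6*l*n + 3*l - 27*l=-21*l^2 + 6*l*n - 24*l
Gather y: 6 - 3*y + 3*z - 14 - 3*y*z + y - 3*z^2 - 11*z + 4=y*(-3*z - 2) - 3*z^2 - 8*z - 4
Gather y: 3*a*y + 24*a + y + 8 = 24*a + y*(3*a + 1) + 8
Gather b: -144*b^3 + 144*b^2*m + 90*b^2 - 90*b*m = -144*b^3 + b^2*(144*m + 90) - 90*b*m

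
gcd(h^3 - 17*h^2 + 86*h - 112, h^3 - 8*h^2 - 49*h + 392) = h^2 - 15*h + 56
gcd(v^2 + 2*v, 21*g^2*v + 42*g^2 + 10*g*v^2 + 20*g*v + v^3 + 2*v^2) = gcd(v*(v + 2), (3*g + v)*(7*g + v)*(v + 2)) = v + 2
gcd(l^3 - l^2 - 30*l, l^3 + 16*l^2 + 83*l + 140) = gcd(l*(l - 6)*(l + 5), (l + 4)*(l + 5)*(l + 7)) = l + 5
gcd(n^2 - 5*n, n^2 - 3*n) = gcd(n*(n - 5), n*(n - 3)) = n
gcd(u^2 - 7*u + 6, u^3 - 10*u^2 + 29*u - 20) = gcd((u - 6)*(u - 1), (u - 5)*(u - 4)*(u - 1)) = u - 1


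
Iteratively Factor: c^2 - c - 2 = (c - 2)*(c + 1)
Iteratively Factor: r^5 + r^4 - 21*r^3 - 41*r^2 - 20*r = (r - 5)*(r^4 + 6*r^3 + 9*r^2 + 4*r) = r*(r - 5)*(r^3 + 6*r^2 + 9*r + 4) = r*(r - 5)*(r + 1)*(r^2 + 5*r + 4) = r*(r - 5)*(r + 1)^2*(r + 4)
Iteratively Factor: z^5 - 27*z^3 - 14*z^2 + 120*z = (z + 4)*(z^4 - 4*z^3 - 11*z^2 + 30*z) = (z - 5)*(z + 4)*(z^3 + z^2 - 6*z) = z*(z - 5)*(z + 4)*(z^2 + z - 6) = z*(z - 5)*(z + 3)*(z + 4)*(z - 2)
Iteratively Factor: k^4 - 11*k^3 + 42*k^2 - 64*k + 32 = (k - 2)*(k^3 - 9*k^2 + 24*k - 16) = (k - 4)*(k - 2)*(k^2 - 5*k + 4) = (k - 4)^2*(k - 2)*(k - 1)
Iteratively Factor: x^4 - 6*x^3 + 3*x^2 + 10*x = (x)*(x^3 - 6*x^2 + 3*x + 10) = x*(x - 5)*(x^2 - x - 2) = x*(x - 5)*(x + 1)*(x - 2)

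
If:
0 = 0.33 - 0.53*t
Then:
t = 0.62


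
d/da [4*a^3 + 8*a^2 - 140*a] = 12*a^2 + 16*a - 140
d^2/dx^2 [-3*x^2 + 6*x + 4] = -6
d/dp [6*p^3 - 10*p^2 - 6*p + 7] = 18*p^2 - 20*p - 6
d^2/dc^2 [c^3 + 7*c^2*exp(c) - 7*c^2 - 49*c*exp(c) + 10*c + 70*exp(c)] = 7*c^2*exp(c) - 21*c*exp(c) + 6*c - 14*exp(c) - 14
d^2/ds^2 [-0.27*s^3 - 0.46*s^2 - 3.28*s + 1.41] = -1.62*s - 0.92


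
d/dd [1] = 0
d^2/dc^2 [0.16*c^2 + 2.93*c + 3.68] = 0.320000000000000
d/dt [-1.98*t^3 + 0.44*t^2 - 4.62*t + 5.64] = -5.94*t^2 + 0.88*t - 4.62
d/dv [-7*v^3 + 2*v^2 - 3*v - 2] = -21*v^2 + 4*v - 3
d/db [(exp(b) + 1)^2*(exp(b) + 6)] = (exp(b) + 1)*(3*exp(b) + 13)*exp(b)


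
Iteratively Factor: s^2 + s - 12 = (s + 4)*(s - 3)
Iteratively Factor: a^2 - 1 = (a + 1)*(a - 1)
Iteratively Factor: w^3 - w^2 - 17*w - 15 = (w - 5)*(w^2 + 4*w + 3) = (w - 5)*(w + 1)*(w + 3)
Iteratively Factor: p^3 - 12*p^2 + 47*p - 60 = (p - 5)*(p^2 - 7*p + 12) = (p - 5)*(p - 3)*(p - 4)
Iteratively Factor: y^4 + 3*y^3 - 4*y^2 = (y)*(y^3 + 3*y^2 - 4*y) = y*(y + 4)*(y^2 - y) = y*(y - 1)*(y + 4)*(y)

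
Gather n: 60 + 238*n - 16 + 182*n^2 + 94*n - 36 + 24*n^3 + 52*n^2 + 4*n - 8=24*n^3 + 234*n^2 + 336*n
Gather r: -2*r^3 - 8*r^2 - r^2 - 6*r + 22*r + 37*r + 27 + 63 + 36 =-2*r^3 - 9*r^2 + 53*r + 126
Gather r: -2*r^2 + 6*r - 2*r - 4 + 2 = -2*r^2 + 4*r - 2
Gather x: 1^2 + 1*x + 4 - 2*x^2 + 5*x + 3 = -2*x^2 + 6*x + 8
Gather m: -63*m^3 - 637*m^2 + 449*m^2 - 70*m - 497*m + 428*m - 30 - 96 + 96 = -63*m^3 - 188*m^2 - 139*m - 30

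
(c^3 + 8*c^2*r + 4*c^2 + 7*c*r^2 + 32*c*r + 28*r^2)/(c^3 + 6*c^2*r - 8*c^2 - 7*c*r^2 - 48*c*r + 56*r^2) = (-c^2 - c*r - 4*c - 4*r)/(-c^2 + c*r + 8*c - 8*r)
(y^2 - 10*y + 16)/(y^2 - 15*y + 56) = (y - 2)/(y - 7)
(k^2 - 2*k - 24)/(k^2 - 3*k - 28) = (k - 6)/(k - 7)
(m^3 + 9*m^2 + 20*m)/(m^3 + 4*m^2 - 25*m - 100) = m/(m - 5)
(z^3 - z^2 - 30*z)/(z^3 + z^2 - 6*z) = (z^2 - z - 30)/(z^2 + z - 6)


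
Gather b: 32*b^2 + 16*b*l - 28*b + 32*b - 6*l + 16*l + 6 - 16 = 32*b^2 + b*(16*l + 4) + 10*l - 10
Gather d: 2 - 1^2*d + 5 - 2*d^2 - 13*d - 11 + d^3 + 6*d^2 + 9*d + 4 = d^3 + 4*d^2 - 5*d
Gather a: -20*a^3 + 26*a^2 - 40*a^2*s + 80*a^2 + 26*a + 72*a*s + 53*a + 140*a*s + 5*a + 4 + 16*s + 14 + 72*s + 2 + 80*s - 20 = -20*a^3 + a^2*(106 - 40*s) + a*(212*s + 84) + 168*s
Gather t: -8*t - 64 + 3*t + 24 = -5*t - 40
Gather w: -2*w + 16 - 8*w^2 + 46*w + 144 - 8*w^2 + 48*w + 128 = -16*w^2 + 92*w + 288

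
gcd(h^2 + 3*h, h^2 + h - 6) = h + 3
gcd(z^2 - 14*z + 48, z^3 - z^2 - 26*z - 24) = z - 6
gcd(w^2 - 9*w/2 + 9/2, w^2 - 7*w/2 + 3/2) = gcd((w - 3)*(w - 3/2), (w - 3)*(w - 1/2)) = w - 3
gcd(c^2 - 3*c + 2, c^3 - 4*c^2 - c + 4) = c - 1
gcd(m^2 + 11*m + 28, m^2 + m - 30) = 1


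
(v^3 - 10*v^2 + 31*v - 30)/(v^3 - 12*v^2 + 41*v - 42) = (v - 5)/(v - 7)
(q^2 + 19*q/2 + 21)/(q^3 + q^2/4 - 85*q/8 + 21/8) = 4*(q + 6)/(4*q^2 - 13*q + 3)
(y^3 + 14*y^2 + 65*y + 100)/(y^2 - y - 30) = (y^2 + 9*y + 20)/(y - 6)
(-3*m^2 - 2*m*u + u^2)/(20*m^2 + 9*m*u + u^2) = (-3*m^2 - 2*m*u + u^2)/(20*m^2 + 9*m*u + u^2)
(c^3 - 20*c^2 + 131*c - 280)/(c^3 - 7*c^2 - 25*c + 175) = (c - 8)/(c + 5)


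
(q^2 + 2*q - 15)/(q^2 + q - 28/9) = 9*(q^2 + 2*q - 15)/(9*q^2 + 9*q - 28)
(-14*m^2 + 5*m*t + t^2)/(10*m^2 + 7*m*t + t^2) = (-14*m^2 + 5*m*t + t^2)/(10*m^2 + 7*m*t + t^2)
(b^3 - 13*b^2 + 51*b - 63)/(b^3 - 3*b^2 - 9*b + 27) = (b - 7)/(b + 3)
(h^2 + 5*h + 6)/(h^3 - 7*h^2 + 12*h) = (h^2 + 5*h + 6)/(h*(h^2 - 7*h + 12))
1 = 1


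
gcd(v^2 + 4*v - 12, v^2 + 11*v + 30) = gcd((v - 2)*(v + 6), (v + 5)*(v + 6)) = v + 6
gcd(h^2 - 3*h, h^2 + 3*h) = h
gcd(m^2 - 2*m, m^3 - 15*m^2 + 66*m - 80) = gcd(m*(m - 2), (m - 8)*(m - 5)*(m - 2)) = m - 2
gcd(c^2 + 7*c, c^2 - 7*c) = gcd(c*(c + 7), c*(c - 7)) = c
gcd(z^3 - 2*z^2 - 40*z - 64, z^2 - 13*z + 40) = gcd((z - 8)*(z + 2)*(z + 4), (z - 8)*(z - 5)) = z - 8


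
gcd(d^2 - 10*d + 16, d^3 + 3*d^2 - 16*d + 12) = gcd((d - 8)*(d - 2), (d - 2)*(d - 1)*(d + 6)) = d - 2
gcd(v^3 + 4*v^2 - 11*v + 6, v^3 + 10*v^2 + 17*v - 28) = v - 1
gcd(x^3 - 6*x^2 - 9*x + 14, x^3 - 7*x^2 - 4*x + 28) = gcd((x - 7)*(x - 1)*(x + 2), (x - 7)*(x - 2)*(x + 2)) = x^2 - 5*x - 14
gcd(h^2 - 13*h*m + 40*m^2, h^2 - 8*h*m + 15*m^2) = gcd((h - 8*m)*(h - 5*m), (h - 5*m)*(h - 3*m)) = h - 5*m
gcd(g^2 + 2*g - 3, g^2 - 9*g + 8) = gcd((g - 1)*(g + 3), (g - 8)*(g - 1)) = g - 1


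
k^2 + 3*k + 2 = (k + 1)*(k + 2)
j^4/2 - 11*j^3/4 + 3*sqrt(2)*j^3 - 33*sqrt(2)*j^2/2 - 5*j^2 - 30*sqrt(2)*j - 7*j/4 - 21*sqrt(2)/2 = (j/2 + 1/2)*(j - 7)*(j + 1/2)*(j + 6*sqrt(2))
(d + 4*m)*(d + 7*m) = d^2 + 11*d*m + 28*m^2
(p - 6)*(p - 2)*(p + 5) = p^3 - 3*p^2 - 28*p + 60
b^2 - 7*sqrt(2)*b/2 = b*(b - 7*sqrt(2)/2)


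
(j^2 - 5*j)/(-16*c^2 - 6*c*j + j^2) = j*(5 - j)/(16*c^2 + 6*c*j - j^2)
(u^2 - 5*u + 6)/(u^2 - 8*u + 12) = (u - 3)/(u - 6)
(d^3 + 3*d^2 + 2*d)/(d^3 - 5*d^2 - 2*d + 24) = d*(d + 1)/(d^2 - 7*d + 12)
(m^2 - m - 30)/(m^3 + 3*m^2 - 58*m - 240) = (m - 6)/(m^2 - 2*m - 48)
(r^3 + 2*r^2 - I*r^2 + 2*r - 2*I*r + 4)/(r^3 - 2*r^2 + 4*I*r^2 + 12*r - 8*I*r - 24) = (r^2 + r*(2 + I) + 2*I)/(r^2 + r*(-2 + 6*I) - 12*I)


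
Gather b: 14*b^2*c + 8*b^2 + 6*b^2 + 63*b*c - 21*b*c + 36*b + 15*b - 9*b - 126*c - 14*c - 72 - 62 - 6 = b^2*(14*c + 14) + b*(42*c + 42) - 140*c - 140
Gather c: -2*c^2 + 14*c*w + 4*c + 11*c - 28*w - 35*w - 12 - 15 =-2*c^2 + c*(14*w + 15) - 63*w - 27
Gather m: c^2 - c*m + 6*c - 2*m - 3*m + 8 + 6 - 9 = c^2 + 6*c + m*(-c - 5) + 5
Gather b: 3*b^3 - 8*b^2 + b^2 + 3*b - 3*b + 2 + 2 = 3*b^3 - 7*b^2 + 4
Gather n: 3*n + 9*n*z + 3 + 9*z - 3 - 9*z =n*(9*z + 3)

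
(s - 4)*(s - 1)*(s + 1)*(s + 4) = s^4 - 17*s^2 + 16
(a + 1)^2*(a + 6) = a^3 + 8*a^2 + 13*a + 6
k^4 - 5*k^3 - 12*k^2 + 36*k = k*(k - 6)*(k - 2)*(k + 3)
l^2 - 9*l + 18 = (l - 6)*(l - 3)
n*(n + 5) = n^2 + 5*n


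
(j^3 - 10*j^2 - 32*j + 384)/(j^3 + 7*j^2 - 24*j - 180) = (j^2 - 16*j + 64)/(j^2 + j - 30)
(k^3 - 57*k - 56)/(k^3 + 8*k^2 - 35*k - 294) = (k^2 - 7*k - 8)/(k^2 + k - 42)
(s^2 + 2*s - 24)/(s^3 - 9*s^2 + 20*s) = (s + 6)/(s*(s - 5))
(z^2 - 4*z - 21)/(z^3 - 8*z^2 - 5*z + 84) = 1/(z - 4)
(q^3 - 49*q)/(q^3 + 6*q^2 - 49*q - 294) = q/(q + 6)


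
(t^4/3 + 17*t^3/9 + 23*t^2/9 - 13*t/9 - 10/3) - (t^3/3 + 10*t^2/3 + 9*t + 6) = t^4/3 + 14*t^3/9 - 7*t^2/9 - 94*t/9 - 28/3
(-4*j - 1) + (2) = 1 - 4*j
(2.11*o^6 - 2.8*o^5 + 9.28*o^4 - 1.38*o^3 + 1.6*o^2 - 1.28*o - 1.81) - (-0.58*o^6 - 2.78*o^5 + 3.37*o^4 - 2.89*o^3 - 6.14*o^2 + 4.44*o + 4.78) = 2.69*o^6 - 0.02*o^5 + 5.91*o^4 + 1.51*o^3 + 7.74*o^2 - 5.72*o - 6.59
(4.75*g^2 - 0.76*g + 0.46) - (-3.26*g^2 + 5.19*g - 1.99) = 8.01*g^2 - 5.95*g + 2.45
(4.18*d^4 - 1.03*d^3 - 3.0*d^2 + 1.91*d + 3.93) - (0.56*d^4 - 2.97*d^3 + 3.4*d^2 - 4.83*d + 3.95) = 3.62*d^4 + 1.94*d^3 - 6.4*d^2 + 6.74*d - 0.02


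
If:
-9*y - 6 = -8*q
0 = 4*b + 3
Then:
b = -3/4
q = 9*y/8 + 3/4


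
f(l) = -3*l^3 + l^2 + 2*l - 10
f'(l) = -9*l^2 + 2*l + 2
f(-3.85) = 168.32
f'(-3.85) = -139.10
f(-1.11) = -6.89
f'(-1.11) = -11.31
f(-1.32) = -4.00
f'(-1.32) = -16.32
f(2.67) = -54.63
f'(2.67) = -56.82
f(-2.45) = 35.22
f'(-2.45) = -56.92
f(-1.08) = -7.21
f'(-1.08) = -10.66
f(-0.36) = -10.45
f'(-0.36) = 0.11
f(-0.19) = -10.32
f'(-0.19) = 1.30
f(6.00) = -610.00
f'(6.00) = -310.00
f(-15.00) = 10310.00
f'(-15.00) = -2053.00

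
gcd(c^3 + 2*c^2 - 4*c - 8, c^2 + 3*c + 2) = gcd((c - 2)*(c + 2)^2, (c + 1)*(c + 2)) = c + 2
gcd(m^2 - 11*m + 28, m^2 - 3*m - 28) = m - 7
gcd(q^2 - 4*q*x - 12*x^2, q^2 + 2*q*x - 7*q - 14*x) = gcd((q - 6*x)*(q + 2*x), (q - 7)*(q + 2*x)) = q + 2*x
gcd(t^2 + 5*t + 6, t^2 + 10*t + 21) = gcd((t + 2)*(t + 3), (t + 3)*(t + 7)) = t + 3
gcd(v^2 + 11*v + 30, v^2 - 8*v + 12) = 1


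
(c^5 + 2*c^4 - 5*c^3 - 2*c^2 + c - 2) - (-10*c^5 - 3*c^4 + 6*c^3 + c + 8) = 11*c^5 + 5*c^4 - 11*c^3 - 2*c^2 - 10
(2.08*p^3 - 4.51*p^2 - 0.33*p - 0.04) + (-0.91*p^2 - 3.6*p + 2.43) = 2.08*p^3 - 5.42*p^2 - 3.93*p + 2.39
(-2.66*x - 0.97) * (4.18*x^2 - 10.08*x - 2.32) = -11.1188*x^3 + 22.7582*x^2 + 15.9488*x + 2.2504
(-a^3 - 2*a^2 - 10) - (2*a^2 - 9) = -a^3 - 4*a^2 - 1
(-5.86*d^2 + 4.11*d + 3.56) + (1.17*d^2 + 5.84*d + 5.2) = -4.69*d^2 + 9.95*d + 8.76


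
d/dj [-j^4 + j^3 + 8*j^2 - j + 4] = -4*j^3 + 3*j^2 + 16*j - 1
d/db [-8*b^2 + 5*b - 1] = 5 - 16*b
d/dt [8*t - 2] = 8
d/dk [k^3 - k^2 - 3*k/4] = 3*k^2 - 2*k - 3/4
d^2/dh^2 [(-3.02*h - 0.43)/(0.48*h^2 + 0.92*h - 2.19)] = (-(0.96*h + 0.92)*(1.92*h + 1.84)*(3.02*h + 0.43) + (8.6976*h + 5.9696)*(0.48*h^2 + 0.92*h - 2.19))/(0.48*h^2 + 0.92*h - 2.19)^3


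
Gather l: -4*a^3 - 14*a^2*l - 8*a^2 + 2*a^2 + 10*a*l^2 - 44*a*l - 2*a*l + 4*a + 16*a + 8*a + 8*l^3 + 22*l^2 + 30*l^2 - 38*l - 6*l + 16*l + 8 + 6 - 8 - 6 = -4*a^3 - 6*a^2 + 28*a + 8*l^3 + l^2*(10*a + 52) + l*(-14*a^2 - 46*a - 28)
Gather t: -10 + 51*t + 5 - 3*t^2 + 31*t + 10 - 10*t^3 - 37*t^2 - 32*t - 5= -10*t^3 - 40*t^2 + 50*t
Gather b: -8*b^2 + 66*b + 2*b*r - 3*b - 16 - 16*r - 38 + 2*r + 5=-8*b^2 + b*(2*r + 63) - 14*r - 49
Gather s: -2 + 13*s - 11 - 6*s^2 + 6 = -6*s^2 + 13*s - 7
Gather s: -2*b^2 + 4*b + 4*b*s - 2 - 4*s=-2*b^2 + 4*b + s*(4*b - 4) - 2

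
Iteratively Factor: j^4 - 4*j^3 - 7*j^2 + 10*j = (j - 5)*(j^3 + j^2 - 2*j) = (j - 5)*(j + 2)*(j^2 - j) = (j - 5)*(j - 1)*(j + 2)*(j)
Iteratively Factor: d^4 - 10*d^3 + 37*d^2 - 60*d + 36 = (d - 2)*(d^3 - 8*d^2 + 21*d - 18) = (d - 3)*(d - 2)*(d^2 - 5*d + 6) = (d - 3)^2*(d - 2)*(d - 2)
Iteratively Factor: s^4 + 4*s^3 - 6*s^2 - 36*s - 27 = (s + 3)*(s^3 + s^2 - 9*s - 9) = (s - 3)*(s + 3)*(s^2 + 4*s + 3) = (s - 3)*(s + 3)^2*(s + 1)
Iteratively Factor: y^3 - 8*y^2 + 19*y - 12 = (y - 1)*(y^2 - 7*y + 12) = (y - 3)*(y - 1)*(y - 4)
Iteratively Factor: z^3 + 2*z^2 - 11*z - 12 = (z - 3)*(z^2 + 5*z + 4) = (z - 3)*(z + 1)*(z + 4)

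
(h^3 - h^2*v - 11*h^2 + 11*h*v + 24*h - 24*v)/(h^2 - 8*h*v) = (h^3 - h^2*v - 11*h^2 + 11*h*v + 24*h - 24*v)/(h*(h - 8*v))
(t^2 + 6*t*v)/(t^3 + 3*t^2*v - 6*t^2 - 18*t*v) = (t + 6*v)/(t^2 + 3*t*v - 6*t - 18*v)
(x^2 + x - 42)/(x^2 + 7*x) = (x - 6)/x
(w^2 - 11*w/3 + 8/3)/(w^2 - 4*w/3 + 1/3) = (3*w - 8)/(3*w - 1)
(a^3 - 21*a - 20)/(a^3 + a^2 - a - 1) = (a^2 - a - 20)/(a^2 - 1)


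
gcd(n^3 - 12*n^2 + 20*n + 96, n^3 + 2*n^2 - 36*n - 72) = n^2 - 4*n - 12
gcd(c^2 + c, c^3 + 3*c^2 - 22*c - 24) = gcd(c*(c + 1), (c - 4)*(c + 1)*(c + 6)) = c + 1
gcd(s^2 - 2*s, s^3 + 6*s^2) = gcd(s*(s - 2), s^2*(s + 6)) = s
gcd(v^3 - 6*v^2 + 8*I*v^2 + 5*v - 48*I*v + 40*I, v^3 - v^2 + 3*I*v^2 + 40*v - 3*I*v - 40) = v^2 + v*(-1 + 8*I) - 8*I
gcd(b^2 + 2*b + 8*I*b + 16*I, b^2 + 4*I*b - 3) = 1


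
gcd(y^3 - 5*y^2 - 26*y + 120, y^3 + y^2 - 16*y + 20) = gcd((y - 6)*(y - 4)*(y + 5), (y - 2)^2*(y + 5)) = y + 5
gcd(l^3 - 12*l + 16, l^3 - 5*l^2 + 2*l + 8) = l - 2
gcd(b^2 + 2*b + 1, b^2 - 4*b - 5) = b + 1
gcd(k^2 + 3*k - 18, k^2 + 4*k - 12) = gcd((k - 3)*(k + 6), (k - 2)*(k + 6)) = k + 6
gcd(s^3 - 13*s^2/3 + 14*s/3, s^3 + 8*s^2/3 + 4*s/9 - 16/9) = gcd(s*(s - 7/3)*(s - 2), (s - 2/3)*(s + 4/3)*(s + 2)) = 1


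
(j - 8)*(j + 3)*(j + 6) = j^3 + j^2 - 54*j - 144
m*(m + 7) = m^2 + 7*m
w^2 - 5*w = w*(w - 5)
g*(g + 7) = g^2 + 7*g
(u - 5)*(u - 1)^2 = u^3 - 7*u^2 + 11*u - 5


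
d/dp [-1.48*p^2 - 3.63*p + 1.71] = -2.96*p - 3.63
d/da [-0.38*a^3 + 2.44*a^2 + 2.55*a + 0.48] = -1.14*a^2 + 4.88*a + 2.55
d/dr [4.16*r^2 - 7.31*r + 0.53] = 8.32*r - 7.31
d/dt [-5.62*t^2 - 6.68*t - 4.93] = -11.24*t - 6.68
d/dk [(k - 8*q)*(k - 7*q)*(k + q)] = 3*k^2 - 28*k*q + 41*q^2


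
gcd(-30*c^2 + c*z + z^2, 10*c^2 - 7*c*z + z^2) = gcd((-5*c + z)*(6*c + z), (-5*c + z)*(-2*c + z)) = -5*c + z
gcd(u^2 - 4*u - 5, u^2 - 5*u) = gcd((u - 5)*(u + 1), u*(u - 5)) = u - 5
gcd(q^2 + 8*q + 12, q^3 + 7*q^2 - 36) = q + 6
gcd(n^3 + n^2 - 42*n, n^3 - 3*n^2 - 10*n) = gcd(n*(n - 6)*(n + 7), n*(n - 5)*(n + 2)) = n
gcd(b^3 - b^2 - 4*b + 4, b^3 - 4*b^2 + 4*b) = b - 2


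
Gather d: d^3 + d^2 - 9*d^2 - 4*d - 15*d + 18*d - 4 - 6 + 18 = d^3 - 8*d^2 - d + 8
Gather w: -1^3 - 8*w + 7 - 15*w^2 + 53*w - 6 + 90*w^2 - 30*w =75*w^2 + 15*w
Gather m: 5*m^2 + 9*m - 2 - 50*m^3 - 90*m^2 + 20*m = -50*m^3 - 85*m^2 + 29*m - 2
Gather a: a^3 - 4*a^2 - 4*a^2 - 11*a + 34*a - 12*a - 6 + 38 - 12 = a^3 - 8*a^2 + 11*a + 20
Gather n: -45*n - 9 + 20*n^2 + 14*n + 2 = 20*n^2 - 31*n - 7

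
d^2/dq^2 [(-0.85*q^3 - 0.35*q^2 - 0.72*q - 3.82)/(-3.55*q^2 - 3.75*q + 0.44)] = (2.8421709430404e-14*q^5 + 5.6843418860808e-14*q^4 + 35.3905*q^3 + 283.7145*q^2 + 312.8577*q + 121.8827)/(44.738875*q^6 + 141.778125*q^5 + 133.130325*q^4 + 17.589375*q^3 - 16.50066*q^2 + 2.178*q - 0.085184)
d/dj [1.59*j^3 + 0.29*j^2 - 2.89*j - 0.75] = 4.77*j^2 + 0.58*j - 2.89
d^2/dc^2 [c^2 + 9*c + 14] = 2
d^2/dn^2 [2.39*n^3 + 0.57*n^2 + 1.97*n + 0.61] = 14.34*n + 1.14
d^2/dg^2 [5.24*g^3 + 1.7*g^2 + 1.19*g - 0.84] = 31.44*g + 3.4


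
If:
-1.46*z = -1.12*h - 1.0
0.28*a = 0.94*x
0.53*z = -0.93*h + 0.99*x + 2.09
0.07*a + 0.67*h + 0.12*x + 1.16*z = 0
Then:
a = -6.25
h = -0.09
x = -1.86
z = 0.62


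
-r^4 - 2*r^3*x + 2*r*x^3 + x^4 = (-r + x)*(r + x)^3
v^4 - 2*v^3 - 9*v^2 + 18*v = v*(v - 3)*(v - 2)*(v + 3)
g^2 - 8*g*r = g*(g - 8*r)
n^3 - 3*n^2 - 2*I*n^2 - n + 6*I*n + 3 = (n - 3)*(n - I)^2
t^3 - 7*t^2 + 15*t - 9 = (t - 3)^2*(t - 1)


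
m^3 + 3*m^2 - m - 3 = (m - 1)*(m + 1)*(m + 3)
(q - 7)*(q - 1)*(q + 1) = q^3 - 7*q^2 - q + 7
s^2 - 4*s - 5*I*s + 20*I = (s - 4)*(s - 5*I)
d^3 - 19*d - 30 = (d - 5)*(d + 2)*(d + 3)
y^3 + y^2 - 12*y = y*(y - 3)*(y + 4)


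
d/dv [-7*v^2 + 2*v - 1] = 2 - 14*v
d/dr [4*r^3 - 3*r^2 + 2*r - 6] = 12*r^2 - 6*r + 2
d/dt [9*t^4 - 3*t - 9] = 36*t^3 - 3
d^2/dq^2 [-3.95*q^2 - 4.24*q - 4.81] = -7.90000000000000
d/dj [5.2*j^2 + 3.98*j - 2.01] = 10.4*j + 3.98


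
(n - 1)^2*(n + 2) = n^3 - 3*n + 2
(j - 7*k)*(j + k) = j^2 - 6*j*k - 7*k^2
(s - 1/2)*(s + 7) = s^2 + 13*s/2 - 7/2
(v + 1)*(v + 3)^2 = v^3 + 7*v^2 + 15*v + 9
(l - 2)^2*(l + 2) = l^3 - 2*l^2 - 4*l + 8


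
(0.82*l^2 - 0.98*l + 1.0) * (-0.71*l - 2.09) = -0.5822*l^3 - 1.018*l^2 + 1.3382*l - 2.09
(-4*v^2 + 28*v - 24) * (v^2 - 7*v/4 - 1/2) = -4*v^4 + 35*v^3 - 71*v^2 + 28*v + 12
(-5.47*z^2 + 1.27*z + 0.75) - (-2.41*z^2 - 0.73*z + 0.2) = -3.06*z^2 + 2.0*z + 0.55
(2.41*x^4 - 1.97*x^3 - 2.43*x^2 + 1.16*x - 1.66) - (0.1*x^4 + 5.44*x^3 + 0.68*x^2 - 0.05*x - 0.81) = 2.31*x^4 - 7.41*x^3 - 3.11*x^2 + 1.21*x - 0.85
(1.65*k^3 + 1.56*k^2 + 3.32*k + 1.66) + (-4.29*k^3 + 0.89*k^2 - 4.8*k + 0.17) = -2.64*k^3 + 2.45*k^2 - 1.48*k + 1.83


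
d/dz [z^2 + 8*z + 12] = 2*z + 8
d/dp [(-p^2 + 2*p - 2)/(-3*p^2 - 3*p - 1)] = (9*p^2 - 10*p - 8)/(9*p^4 + 18*p^3 + 15*p^2 + 6*p + 1)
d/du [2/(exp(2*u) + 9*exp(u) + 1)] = (-4*exp(u) - 18)*exp(u)/(exp(2*u) + 9*exp(u) + 1)^2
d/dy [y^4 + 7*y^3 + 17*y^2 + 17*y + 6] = 4*y^3 + 21*y^2 + 34*y + 17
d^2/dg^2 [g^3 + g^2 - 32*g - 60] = 6*g + 2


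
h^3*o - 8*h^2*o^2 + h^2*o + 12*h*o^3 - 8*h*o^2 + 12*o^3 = (h - 6*o)*(h - 2*o)*(h*o + o)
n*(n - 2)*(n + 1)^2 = n^4 - 3*n^2 - 2*n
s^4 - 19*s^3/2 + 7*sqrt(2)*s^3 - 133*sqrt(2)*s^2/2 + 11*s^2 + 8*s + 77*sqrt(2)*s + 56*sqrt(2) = (s - 8)*(s - 2)*(s + 1/2)*(s + 7*sqrt(2))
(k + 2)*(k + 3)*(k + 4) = k^3 + 9*k^2 + 26*k + 24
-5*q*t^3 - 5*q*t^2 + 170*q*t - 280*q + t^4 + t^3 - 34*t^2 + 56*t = (-5*q + t)*(t - 4)*(t - 2)*(t + 7)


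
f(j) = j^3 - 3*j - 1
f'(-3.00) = 24.00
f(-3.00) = -19.00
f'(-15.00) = 672.00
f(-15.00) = -3331.00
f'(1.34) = 2.39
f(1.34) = -2.61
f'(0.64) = -1.77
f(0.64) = -2.66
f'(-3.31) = 29.87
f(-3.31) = -27.33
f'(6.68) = 130.87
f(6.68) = 277.04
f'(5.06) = 73.81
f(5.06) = 113.37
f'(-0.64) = -1.77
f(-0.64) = 0.66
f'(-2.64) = 17.91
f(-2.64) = -11.48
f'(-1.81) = 6.83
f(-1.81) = -1.50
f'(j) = 3*j^2 - 3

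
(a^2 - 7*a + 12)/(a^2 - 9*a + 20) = (a - 3)/(a - 5)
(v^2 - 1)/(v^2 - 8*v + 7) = (v + 1)/(v - 7)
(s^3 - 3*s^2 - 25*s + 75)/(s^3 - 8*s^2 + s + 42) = (s^2 - 25)/(s^2 - 5*s - 14)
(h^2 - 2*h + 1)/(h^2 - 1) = (h - 1)/(h + 1)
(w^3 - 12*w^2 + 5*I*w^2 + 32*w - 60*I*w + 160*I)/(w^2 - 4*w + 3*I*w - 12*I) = (w^2 + w*(-8 + 5*I) - 40*I)/(w + 3*I)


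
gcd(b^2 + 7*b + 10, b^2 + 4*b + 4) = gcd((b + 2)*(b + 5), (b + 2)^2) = b + 2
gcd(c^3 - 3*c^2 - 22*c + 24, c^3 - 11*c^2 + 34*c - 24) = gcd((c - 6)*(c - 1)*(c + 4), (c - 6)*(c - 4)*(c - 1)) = c^2 - 7*c + 6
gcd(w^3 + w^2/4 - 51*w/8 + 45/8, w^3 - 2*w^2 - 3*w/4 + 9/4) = w - 3/2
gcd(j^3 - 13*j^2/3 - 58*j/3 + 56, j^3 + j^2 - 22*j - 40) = j + 4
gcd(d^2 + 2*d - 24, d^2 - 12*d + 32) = d - 4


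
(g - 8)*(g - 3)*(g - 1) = g^3 - 12*g^2 + 35*g - 24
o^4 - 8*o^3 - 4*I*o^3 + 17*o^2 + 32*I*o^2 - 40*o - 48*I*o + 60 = (o - 6)*(o - 2)*(o - 5*I)*(o + I)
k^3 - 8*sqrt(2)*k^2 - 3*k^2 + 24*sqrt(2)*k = k*(k - 3)*(k - 8*sqrt(2))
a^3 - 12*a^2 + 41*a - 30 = (a - 6)*(a - 5)*(a - 1)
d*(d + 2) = d^2 + 2*d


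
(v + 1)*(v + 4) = v^2 + 5*v + 4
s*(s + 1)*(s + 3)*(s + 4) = s^4 + 8*s^3 + 19*s^2 + 12*s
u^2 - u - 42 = (u - 7)*(u + 6)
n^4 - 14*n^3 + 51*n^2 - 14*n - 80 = (n - 8)*(n - 5)*(n - 2)*(n + 1)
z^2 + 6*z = z*(z + 6)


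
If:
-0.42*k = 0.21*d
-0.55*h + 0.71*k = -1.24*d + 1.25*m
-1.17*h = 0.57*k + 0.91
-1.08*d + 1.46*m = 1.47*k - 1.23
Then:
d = -3.25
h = -1.57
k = 1.63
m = -1.61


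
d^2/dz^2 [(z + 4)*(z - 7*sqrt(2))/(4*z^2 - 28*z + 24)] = (-7*sqrt(2)*z^3 + 11*z^3 - 84*sqrt(2)*z^2 - 18*z^2 - 72*z + 714*sqrt(2)*z - 1498*sqrt(2) + 204)/(2*(z^6 - 21*z^5 + 165*z^4 - 595*z^3 + 990*z^2 - 756*z + 216))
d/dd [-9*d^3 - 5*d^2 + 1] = d*(-27*d - 10)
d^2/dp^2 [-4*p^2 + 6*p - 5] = -8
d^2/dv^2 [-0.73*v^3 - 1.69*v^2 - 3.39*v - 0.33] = -4.38*v - 3.38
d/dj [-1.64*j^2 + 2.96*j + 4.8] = 2.96 - 3.28*j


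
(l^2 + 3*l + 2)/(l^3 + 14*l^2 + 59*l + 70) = (l + 1)/(l^2 + 12*l + 35)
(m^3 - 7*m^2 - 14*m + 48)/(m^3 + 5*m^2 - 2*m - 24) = (m - 8)/(m + 4)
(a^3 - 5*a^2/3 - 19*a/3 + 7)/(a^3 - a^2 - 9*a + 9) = (a + 7/3)/(a + 3)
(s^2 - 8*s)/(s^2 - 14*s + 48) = s/(s - 6)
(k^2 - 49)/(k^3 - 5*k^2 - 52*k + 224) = (k - 7)/(k^2 - 12*k + 32)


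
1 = 1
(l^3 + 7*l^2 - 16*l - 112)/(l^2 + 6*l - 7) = (l^2 - 16)/(l - 1)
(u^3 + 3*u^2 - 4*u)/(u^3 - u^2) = (u + 4)/u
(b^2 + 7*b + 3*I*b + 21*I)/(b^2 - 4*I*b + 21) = (b + 7)/(b - 7*I)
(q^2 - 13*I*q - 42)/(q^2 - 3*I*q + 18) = (q - 7*I)/(q + 3*I)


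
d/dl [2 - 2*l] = -2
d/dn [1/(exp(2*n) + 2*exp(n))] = -(2*exp(n) + 2)*exp(-n)/(exp(n) + 2)^2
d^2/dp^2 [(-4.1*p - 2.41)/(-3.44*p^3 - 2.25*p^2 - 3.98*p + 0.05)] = (291.10656*p^5 + 532.631712*p^4 + 227.69906*p^3 + 279.640902*p^2 + 134.74392*p + 78.524778)/(40.707584*p^9 + 79.8768*p^8 + 193.538184*p^7 + 194.446785*p^6 + 221.597178*p^5 + 102.055965*p^4 + 60.384092*p^3 - 2.359185*p^2 + 0.02985*p - 0.000125)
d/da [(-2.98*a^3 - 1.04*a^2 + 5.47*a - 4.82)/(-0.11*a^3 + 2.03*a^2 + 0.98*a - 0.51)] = (-1.11022302462516e-16*a^5 - 6.1638*a^4 - 4.6374*a^3 - 9.1545*a^2 + 20.63*a + 1.9339)/(0.0121*a^6 - 0.4466*a^5 + 3.9053*a^4 + 4.091*a^3 - 1.1102*a^2 - 0.9996*a + 0.2601)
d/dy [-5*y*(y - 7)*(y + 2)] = -15*y^2 + 50*y + 70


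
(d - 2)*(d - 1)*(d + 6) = d^3 + 3*d^2 - 16*d + 12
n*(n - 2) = n^2 - 2*n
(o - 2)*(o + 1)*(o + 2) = o^3 + o^2 - 4*o - 4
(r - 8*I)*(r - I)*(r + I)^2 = r^4 - 7*I*r^3 + 9*r^2 - 7*I*r + 8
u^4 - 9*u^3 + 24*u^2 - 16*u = u*(u - 4)^2*(u - 1)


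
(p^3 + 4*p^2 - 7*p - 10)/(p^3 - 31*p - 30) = (p - 2)/(p - 6)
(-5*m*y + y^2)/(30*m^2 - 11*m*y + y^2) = y/(-6*m + y)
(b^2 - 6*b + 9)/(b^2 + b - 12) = (b - 3)/(b + 4)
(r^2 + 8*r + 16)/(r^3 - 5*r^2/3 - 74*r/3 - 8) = 3*(r + 4)/(3*r^2 - 17*r - 6)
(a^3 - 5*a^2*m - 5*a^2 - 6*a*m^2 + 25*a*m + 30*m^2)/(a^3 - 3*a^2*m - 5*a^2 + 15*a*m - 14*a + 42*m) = (a^3 - 5*a^2*m - 5*a^2 - 6*a*m^2 + 25*a*m + 30*m^2)/(a^3 - 3*a^2*m - 5*a^2 + 15*a*m - 14*a + 42*m)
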